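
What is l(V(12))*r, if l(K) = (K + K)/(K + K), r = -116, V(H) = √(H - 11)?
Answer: -116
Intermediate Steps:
V(H) = √(-11 + H)
l(K) = 1 (l(K) = (2*K)/((2*K)) = (2*K)*(1/(2*K)) = 1)
l(V(12))*r = 1*(-116) = -116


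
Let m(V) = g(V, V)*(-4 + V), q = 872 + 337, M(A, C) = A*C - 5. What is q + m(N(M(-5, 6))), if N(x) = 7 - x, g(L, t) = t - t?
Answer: 1209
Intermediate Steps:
M(A, C) = -5 + A*C
g(L, t) = 0
q = 1209
m(V) = 0 (m(V) = 0*(-4 + V) = 0)
q + m(N(M(-5, 6))) = 1209 + 0 = 1209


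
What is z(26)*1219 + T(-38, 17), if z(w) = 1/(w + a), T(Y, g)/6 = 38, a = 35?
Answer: 15127/61 ≈ 247.98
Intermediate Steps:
T(Y, g) = 228 (T(Y, g) = 6*38 = 228)
z(w) = 1/(35 + w) (z(w) = 1/(w + 35) = 1/(35 + w))
z(26)*1219 + T(-38, 17) = 1219/(35 + 26) + 228 = 1219/61 + 228 = 15127/61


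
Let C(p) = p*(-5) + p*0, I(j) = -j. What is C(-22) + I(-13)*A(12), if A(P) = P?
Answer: 266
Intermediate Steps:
C(p) = -5*p (C(p) = -5*p + 0 = -5*p)
C(-22) + I(-13)*A(12) = -5*(-22) - 1*(-13)*12 = 110 + 13*12 = 110 + 156 = 266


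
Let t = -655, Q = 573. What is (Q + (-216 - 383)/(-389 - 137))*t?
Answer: -197808035/526 ≈ -3.7606e+5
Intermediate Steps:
(Q + (-216 - 383)/(-389 - 137))*t = (573 + (-216 - 383)/(-389 - 137))*(-655) = (573 - 599/(-526))*(-655) = (573 - 599*(-1/526))*(-655) = (573 + 599/526)*(-655) = (301997/526)*(-655) = -197808035/526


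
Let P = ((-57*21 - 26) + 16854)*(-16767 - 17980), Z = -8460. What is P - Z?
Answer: -543121897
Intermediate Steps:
P = -543130357 (P = ((-1197 - 26) + 16854)*(-34747) = (-1223 + 16854)*(-34747) = 15631*(-34747) = -543130357)
P - Z = -543130357 - 1*(-8460) = -543130357 + 8460 = -543121897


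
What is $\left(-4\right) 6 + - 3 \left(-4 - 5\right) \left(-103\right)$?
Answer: $-2805$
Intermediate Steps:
$\left(-4\right) 6 + - 3 \left(-4 - 5\right) \left(-103\right) = -24 + \left(-3\right) \left(-9\right) \left(-103\right) = -24 + 27 \left(-103\right) = -24 - 2781 = -2805$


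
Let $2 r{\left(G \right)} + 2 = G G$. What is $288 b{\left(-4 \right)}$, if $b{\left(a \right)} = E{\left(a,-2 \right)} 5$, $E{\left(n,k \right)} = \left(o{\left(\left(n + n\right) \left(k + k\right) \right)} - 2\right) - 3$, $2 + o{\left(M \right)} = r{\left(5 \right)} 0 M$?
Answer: $-10080$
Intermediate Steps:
$r{\left(G \right)} = -1 + \frac{G^{2}}{2}$ ($r{\left(G \right)} = -1 + \frac{G G}{2} = -1 + \frac{G^{2}}{2}$)
$o{\left(M \right)} = -2$ ($o{\left(M \right)} = -2 + \left(-1 + \frac{5^{2}}{2}\right) 0 M = -2 + \left(-1 + \frac{1}{2} \cdot 25\right) 0 M = -2 + \left(-1 + \frac{25}{2}\right) 0 M = -2 + \frac{23}{2} \cdot 0 M = -2 + 0 M = -2 + 0 = -2$)
$E{\left(n,k \right)} = -7$ ($E{\left(n,k \right)} = \left(-2 - 2\right) - 3 = -4 - 3 = -7$)
$b{\left(a \right)} = -35$ ($b{\left(a \right)} = \left(-7\right) 5 = -35$)
$288 b{\left(-4 \right)} = 288 \left(-35\right) = -10080$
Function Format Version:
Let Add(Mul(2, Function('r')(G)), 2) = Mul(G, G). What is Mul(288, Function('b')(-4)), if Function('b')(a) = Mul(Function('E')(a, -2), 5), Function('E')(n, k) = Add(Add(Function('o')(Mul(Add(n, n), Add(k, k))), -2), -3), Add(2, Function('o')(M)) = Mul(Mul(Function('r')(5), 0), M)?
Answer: -10080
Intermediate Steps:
Function('r')(G) = Add(-1, Mul(Rational(1, 2), Pow(G, 2))) (Function('r')(G) = Add(-1, Mul(Rational(1, 2), Mul(G, G))) = Add(-1, Mul(Rational(1, 2), Pow(G, 2))))
Function('o')(M) = -2 (Function('o')(M) = Add(-2, Mul(Mul(Add(-1, Mul(Rational(1, 2), Pow(5, 2))), 0), M)) = Add(-2, Mul(Mul(Add(-1, Mul(Rational(1, 2), 25)), 0), M)) = Add(-2, Mul(Mul(Add(-1, Rational(25, 2)), 0), M)) = Add(-2, Mul(Mul(Rational(23, 2), 0), M)) = Add(-2, Mul(0, M)) = Add(-2, 0) = -2)
Function('E')(n, k) = -7 (Function('E')(n, k) = Add(Add(-2, -2), -3) = Add(-4, -3) = -7)
Function('b')(a) = -35 (Function('b')(a) = Mul(-7, 5) = -35)
Mul(288, Function('b')(-4)) = Mul(288, -35) = -10080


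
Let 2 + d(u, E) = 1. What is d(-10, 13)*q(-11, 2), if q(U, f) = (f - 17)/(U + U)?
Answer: -15/22 ≈ -0.68182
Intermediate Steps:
q(U, f) = (-17 + f)/(2*U) (q(U, f) = (-17 + f)/((2*U)) = (-17 + f)*(1/(2*U)) = (-17 + f)/(2*U))
d(u, E) = -1 (d(u, E) = -2 + 1 = -1)
d(-10, 13)*q(-11, 2) = -(-17 + 2)/(2*(-11)) = -(-1)*(-15)/(2*11) = -1*15/22 = -15/22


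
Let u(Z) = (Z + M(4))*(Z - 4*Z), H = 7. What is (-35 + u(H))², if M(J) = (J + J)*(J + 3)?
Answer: 1844164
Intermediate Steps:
M(J) = 2*J*(3 + J) (M(J) = (2*J)*(3 + J) = 2*J*(3 + J))
u(Z) = -3*Z*(56 + Z) (u(Z) = (Z + 2*4*(3 + 4))*(Z - 4*Z) = (Z + 2*4*7)*(-3*Z) = (Z + 56)*(-3*Z) = (56 + Z)*(-3*Z) = -3*Z*(56 + Z))
(-35 + u(H))² = (-35 - 3*7*(56 + 7))² = (-35 - 3*7*63)² = (-35 - 1323)² = (-1358)² = 1844164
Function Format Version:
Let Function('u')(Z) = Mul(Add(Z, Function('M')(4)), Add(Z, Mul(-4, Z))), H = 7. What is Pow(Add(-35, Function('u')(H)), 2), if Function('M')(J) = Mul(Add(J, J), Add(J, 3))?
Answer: 1844164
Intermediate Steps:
Function('M')(J) = Mul(2, J, Add(3, J)) (Function('M')(J) = Mul(Mul(2, J), Add(3, J)) = Mul(2, J, Add(3, J)))
Function('u')(Z) = Mul(-3, Z, Add(56, Z)) (Function('u')(Z) = Mul(Add(Z, Mul(2, 4, Add(3, 4))), Add(Z, Mul(-4, Z))) = Mul(Add(Z, Mul(2, 4, 7)), Mul(-3, Z)) = Mul(Add(Z, 56), Mul(-3, Z)) = Mul(Add(56, Z), Mul(-3, Z)) = Mul(-3, Z, Add(56, Z)))
Pow(Add(-35, Function('u')(H)), 2) = Pow(Add(-35, Mul(-3, 7, Add(56, 7))), 2) = Pow(Add(-35, Mul(-3, 7, 63)), 2) = Pow(Add(-35, -1323), 2) = Pow(-1358, 2) = 1844164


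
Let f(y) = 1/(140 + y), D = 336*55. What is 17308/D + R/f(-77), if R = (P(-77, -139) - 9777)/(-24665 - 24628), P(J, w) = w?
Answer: 344382419/25303740 ≈ 13.610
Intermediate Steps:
D = 18480
R = 9916/49293 (R = (-139 - 9777)/(-24665 - 24628) = -9916/(-49293) = -9916*(-1/49293) = 9916/49293 ≈ 0.20116)
17308/D + R/f(-77) = 17308/18480 + 9916/(49293*(1/(140 - 77))) = 17308*(1/18480) + 9916/(49293*(1/63)) = 4327/4620 + 9916/(49293*(1/63)) = 4327/4620 + (9916/49293)*63 = 4327/4620 + 69412/5477 = 344382419/25303740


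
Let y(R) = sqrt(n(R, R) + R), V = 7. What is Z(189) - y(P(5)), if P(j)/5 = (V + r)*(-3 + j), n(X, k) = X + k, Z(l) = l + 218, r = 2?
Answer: 407 - 3*sqrt(30) ≈ 390.57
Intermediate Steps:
Z(l) = 218 + l
P(j) = -135 + 45*j (P(j) = 5*((7 + 2)*(-3 + j)) = 5*(9*(-3 + j)) = 5*(-27 + 9*j) = -135 + 45*j)
y(R) = sqrt(3)*sqrt(R) (y(R) = sqrt((R + R) + R) = sqrt(2*R + R) = sqrt(3*R) = sqrt(3)*sqrt(R))
Z(189) - y(P(5)) = (218 + 189) - sqrt(3)*sqrt(-135 + 45*5) = 407 - sqrt(3)*sqrt(-135 + 225) = 407 - sqrt(3)*sqrt(90) = 407 - sqrt(3)*3*sqrt(10) = 407 - 3*sqrt(30)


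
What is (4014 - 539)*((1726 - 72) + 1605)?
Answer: 11325025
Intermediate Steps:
(4014 - 539)*((1726 - 72) + 1605) = 3475*(1654 + 1605) = 3475*3259 = 11325025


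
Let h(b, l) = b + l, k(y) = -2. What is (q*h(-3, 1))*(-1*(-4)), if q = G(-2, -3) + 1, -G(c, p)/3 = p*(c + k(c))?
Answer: 280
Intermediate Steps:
G(c, p) = -3*p*(-2 + c) (G(c, p) = -3*p*(c - 2) = -3*p*(-2 + c))
q = -35 (q = 3*(-3)*(2 - 1*(-2)) + 1 = 3*(-3)*(2 + 2) + 1 = 3*(-3)*4 + 1 = -36 + 1 = -35)
(q*h(-3, 1))*(-1*(-4)) = (-35*(-3 + 1))*(-1*(-4)) = -35*(-2)*4 = 70*4 = 280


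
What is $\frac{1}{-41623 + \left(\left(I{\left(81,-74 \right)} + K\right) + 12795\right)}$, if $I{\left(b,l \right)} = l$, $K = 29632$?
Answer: $\frac{1}{730} \approx 0.0013699$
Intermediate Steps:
$\frac{1}{-41623 + \left(\left(I{\left(81,-74 \right)} + K\right) + 12795\right)} = \frac{1}{-41623 + \left(\left(-74 + 29632\right) + 12795\right)} = \frac{1}{-41623 + \left(29558 + 12795\right)} = \frac{1}{-41623 + 42353} = \frac{1}{730}$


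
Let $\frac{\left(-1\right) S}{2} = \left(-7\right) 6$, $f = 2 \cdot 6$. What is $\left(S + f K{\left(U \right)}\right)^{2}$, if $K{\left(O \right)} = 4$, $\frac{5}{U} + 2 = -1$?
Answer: $17424$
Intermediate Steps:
$f = 12$
$U = - \frac{5}{3}$ ($U = \frac{5}{-2 - 1} = \frac{5}{-3} = 5 \left(- \frac{1}{3}\right) = - \frac{5}{3} \approx -1.6667$)
$S = 84$ ($S = - 2 \left(\left(-7\right) 6\right) = \left(-2\right) \left(-42\right) = 84$)
$\left(S + f K{\left(U \right)}\right)^{2} = \left(84 + 12 \cdot 4\right)^{2} = \left(84 + 48\right)^{2} = 132^{2} = 17424$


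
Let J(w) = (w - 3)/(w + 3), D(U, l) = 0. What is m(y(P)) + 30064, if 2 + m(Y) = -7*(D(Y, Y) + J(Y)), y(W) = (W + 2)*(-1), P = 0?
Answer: 30097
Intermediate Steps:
J(w) = (-3 + w)/(3 + w)
y(W) = -2 - W (y(W) = (2 + W)*(-1) = -2 - W)
m(Y) = -2 - 7*(-3 + Y)/(3 + Y) (m(Y) = -2 - 7*(0 + (-3 + Y)/(3 + Y)) = -2 - 7*(-3 + Y)/(3 + Y))
m(y(P)) + 30064 = 3*(5 - 3*(-2 - 1*0))/(3 + (-2 - 1*0)) + 30064 = 3*(5 - 3*(-2 + 0))/(3 + (-2 + 0)) + 30064 = 3*(5 - 3*(-2))/(3 - 2) + 30064 = 3*(5 + 6)/1 + 30064 = 3*1*11 + 30064 = 33 + 30064 = 30097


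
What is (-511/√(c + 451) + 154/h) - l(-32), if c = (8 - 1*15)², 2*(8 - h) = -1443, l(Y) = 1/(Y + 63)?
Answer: 8089/45229 - 511*√5/50 ≈ -22.674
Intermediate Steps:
l(Y) = 1/(63 + Y)
h = 1459/2 (h = 8 - ½*(-1443) = 8 + 1443/2 = 1459/2 ≈ 729.50)
c = 49 (c = (8 - 15)² = (-7)² = 49)
(-511/√(c + 451) + 154/h) - l(-32) = (-511/√(49 + 451) + 154/(1459/2)) - 1/(63 - 32) = (-511*√5/50 + 154*(2/1459)) - 1/31 = (-511*√5/50 + 308/1459) - 1*1/31 = (-511*√5/50 + 308/1459) - 1/31 = (308/1459 - 511*√5/50) - 1/31 = 8089/45229 - 511*√5/50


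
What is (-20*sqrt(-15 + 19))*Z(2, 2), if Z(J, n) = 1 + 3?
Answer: -160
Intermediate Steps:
Z(J, n) = 4
(-20*sqrt(-15 + 19))*Z(2, 2) = -20*sqrt(-15 + 19)*4 = -20*sqrt(4)*4 = -20*2*4 = -40*4 = -160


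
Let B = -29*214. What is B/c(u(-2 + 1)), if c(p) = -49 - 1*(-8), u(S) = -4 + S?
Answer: 6206/41 ≈ 151.37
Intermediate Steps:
B = -6206
c(p) = -41 (c(p) = -49 + 8 = -41)
B/c(u(-2 + 1)) = -6206/(-41) = -6206*(-1/41) = 6206/41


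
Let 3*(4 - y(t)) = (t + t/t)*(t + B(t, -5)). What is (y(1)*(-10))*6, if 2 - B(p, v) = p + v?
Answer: 40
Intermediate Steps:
B(p, v) = 2 - p - v (B(p, v) = 2 - (p + v) = 2 + (-p - v) = 2 - p - v)
y(t) = 5/3 - 7*t/3 (y(t) = 4 - (t + t/t)*(t + (2 - t - 1*(-5)))/3 = 4 - (t + 1)*(t + (2 - t + 5))/3 = 4 - (1 + t)*(t + (7 - t))/3 = 4 - (1 + t)*7/3 = 4 - (7 + 7*t)/3 = 4 + (-7/3 - 7*t/3) = 5/3 - 7*t/3)
(y(1)*(-10))*6 = ((5/3 - 7/3*1)*(-10))*6 = ((5/3 - 7/3)*(-10))*6 = -⅔*(-10)*6 = (20/3)*6 = 40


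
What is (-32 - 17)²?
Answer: 2401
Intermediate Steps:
(-32 - 17)² = (-49)² = 2401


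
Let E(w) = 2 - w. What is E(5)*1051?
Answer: -3153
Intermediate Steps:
E(5)*1051 = (2 - 1*5)*1051 = (2 - 5)*1051 = -3*1051 = -3153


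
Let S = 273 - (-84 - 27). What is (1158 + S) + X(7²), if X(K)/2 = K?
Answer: 1640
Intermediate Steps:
X(K) = 2*K
S = 384 (S = 273 - 1*(-111) = 273 + 111 = 384)
(1158 + S) + X(7²) = (1158 + 384) + 2*7² = 1542 + 2*49 = 1542 + 98 = 1640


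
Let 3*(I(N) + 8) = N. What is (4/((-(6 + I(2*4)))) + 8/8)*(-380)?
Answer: 1900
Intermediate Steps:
I(N) = -8 + N/3
(4/((-(6 + I(2*4)))) + 8/8)*(-380) = (4/((-(6 + (-8 + (2*4)/3)))) + 8/8)*(-380) = (4/((-(6 + (-8 + (⅓)*8)))) + 8*(⅛))*(-380) = (4/((-(6 + (-8 + 8/3)))) + 1)*(-380) = (4/((-(6 - 16/3))) + 1)*(-380) = (4/((-1*⅔)) + 1)*(-380) = (4/(-⅔) + 1)*(-380) = (4*(-3/2) + 1)*(-380) = (-6 + 1)*(-380) = -5*(-380) = 1900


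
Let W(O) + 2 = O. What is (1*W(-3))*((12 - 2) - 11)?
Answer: 5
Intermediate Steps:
W(O) = -2 + O
(1*W(-3))*((12 - 2) - 11) = (1*(-2 - 3))*((12 - 2) - 11) = (1*(-5))*(10 - 11) = -5*(-1) = 5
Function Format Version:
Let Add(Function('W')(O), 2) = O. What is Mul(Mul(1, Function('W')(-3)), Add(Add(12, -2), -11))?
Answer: 5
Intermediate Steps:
Function('W')(O) = Add(-2, O)
Mul(Mul(1, Function('W')(-3)), Add(Add(12, -2), -11)) = Mul(Mul(1, Add(-2, -3)), Add(Add(12, -2), -11)) = Mul(Mul(1, -5), Add(10, -11)) = Mul(-5, -1) = 5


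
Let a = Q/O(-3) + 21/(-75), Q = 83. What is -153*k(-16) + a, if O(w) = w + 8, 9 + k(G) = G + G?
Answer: 157233/25 ≈ 6289.3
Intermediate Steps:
k(G) = -9 + 2*G (k(G) = -9 + (G + G) = -9 + 2*G)
O(w) = 8 + w
a = 408/25 (a = 83/(8 - 3) + 21/(-75) = 83/5 + 21*(-1/75) = 83*(⅕) - 7/25 = 83/5 - 7/25 = 408/25 ≈ 16.320)
-153*k(-16) + a = -153*(-9 + 2*(-16)) + 408/25 = -153*(-9 - 32) + 408/25 = -153*(-41) + 408/25 = 6273 + 408/25 = 157233/25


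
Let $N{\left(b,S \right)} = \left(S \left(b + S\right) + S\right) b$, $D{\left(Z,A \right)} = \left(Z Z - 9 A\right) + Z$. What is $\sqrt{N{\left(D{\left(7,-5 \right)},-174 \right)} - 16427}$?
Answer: $\sqrt{1248901} \approx 1117.5$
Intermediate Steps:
$D{\left(Z,A \right)} = Z + Z^{2} - 9 A$ ($D{\left(Z,A \right)} = \left(Z^{2} - 9 A\right) + Z = Z + Z^{2} - 9 A$)
$N{\left(b,S \right)} = b \left(S + S \left(S + b\right)\right)$ ($N{\left(b,S \right)} = \left(S \left(S + b\right) + S\right) b = \left(S + S \left(S + b\right)\right) b = b \left(S + S \left(S + b\right)\right)$)
$\sqrt{N{\left(D{\left(7,-5 \right)},-174 \right)} - 16427} = \sqrt{- 174 \left(7 + 7^{2} - -45\right) \left(1 - 174 + \left(7 + 7^{2} - -45\right)\right) - 16427} = \sqrt{- 174 \left(7 + 49 + 45\right) \left(1 - 174 + \left(7 + 49 + 45\right)\right) - 16427} = \sqrt{\left(-174\right) 101 \left(1 - 174 + 101\right) - 16427} = \sqrt{\left(-174\right) 101 \left(-72\right) - 16427} = \sqrt{1265328 - 16427} = \sqrt{1248901}$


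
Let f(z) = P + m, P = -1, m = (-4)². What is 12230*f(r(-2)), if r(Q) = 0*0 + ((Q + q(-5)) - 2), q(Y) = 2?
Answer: 183450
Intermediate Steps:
m = 16
r(Q) = Q (r(Q) = 0*0 + ((Q + 2) - 2) = 0 + ((2 + Q) - 2) = 0 + Q = Q)
f(z) = 15 (f(z) = -1 + 16 = 15)
12230*f(r(-2)) = 12230*15 = 183450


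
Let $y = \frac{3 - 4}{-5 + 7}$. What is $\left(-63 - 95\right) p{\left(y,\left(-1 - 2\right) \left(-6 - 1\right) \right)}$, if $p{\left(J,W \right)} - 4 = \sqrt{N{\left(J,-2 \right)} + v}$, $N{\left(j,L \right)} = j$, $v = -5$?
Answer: $-632 - 79 i \sqrt{22} \approx -632.0 - 370.54 i$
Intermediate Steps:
$y = - \frac{1}{2} \approx -0.5$
$p{\left(J,W \right)} = 4 + \sqrt{-5 + J}$ ($p{\left(J,W \right)} = 4 + \sqrt{J - 5} = 4 + \sqrt{-5 + J}$)
$\left(-63 - 95\right) p{\left(y,\left(-1 - 2\right) \left(-6 - 1\right) \right)} = \left(-63 - 95\right) \left(4 + \sqrt{-5 - \frac{1}{2}}\right) = - 158 \left(4 + \sqrt{- \frac{11}{2}}\right) = - 158 \left(4 + \frac{i \sqrt{22}}{2}\right) = -632 - 79 i \sqrt{22}$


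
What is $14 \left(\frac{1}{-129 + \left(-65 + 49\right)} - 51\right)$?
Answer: $- \frac{103544}{145} \approx -714.1$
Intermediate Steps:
$14 \left(\frac{1}{-129 + \left(-65 + 49\right)} - 51\right) = 14 \left(\frac{1}{-129 - 16} - 51\right) = 14 \left(\frac{1}{-145} - 51\right) = 14 \left(- \frac{1}{145} - 51\right) = 14 \left(- \frac{7396}{145}\right) = - \frac{103544}{145}$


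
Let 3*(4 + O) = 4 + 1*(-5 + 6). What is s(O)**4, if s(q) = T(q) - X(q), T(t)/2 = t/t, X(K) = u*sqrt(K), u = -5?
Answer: 18169/9 - 6520*I*sqrt(21)/9 ≈ 2018.8 - 3319.8*I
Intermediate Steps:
X(K) = -5*sqrt(K)
T(t) = 2 (T(t) = 2*(t/t) = 2*1 = 2)
O = -7/3 (O = -4 + (4 + 1*(-5 + 6))/3 = -4 + (4 + 1*1)/3 = -4 + (4 + 1)/3 = -4 + (1/3)*5 = -4 + 5/3 = -7/3 ≈ -2.3333)
s(q) = 2 + 5*sqrt(q) (s(q) = 2 - (-5)*sqrt(q) = 2 + 5*sqrt(q))
s(O)**4 = (2 + 5*sqrt(-7/3))**4 = (2 + 5*(I*sqrt(21)/3))**4 = (2 + 5*I*sqrt(21)/3)**4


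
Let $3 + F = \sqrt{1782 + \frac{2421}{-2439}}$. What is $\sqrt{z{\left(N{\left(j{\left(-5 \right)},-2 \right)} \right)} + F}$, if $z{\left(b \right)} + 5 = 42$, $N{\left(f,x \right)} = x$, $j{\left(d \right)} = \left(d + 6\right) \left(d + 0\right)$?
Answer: $\frac{\sqrt{2496994 + 271 \sqrt{130798963}}}{271} \approx 8.7294$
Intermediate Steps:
$j{\left(d \right)} = d \left(6 + d\right)$ ($j{\left(d \right)} = \left(6 + d\right) d = d \left(6 + d\right)$)
$z{\left(b \right)} = 37$ ($z{\left(b \right)} = -5 + 42 = 37$)
$F = -3 + \frac{\sqrt{130798963}}{271}$ ($F = -3 + \sqrt{1782 + \frac{2421}{-2439}} = -3 + \sqrt{1782 + 2421 \left(- \frac{1}{2439}\right)} = -3 + \sqrt{1782 - \frac{269}{271}} = -3 + \sqrt{\frac{482653}{271}} = -3 + \frac{\sqrt{130798963}}{271} \approx 39.202$)
$\sqrt{z{\left(N{\left(j{\left(-5 \right)},-2 \right)} \right)} + F} = \sqrt{37 - \left(3 - \frac{\sqrt{130798963}}{271}\right)} = \sqrt{34 + \frac{\sqrt{130798963}}{271}}$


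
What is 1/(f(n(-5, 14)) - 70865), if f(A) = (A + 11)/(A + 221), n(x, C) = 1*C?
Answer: -47/3330650 ≈ -1.4111e-5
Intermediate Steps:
n(x, C) = C
f(A) = (11 + A)/(221 + A)
1/(f(n(-5, 14)) - 70865) = 1/((11 + 14)/(221 + 14) - 70865) = 1/(25/235 - 70865) = 1/((1/235)*25 - 70865) = 1/(5/47 - 70865) = 1/(-3330650/47) = -47/3330650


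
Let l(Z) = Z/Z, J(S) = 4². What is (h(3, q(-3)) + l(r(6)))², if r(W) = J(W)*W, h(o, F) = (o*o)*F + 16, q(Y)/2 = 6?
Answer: 15625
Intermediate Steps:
J(S) = 16
q(Y) = 12 (q(Y) = 2*6 = 12)
h(o, F) = 16 + F*o² (h(o, F) = o²*F + 16 = F*o² + 16 = 16 + F*o²)
r(W) = 16*W
l(Z) = 1
(h(3, q(-3)) + l(r(6)))² = ((16 + 12*3²) + 1)² = ((16 + 12*9) + 1)² = ((16 + 108) + 1)² = (124 + 1)² = 125² = 15625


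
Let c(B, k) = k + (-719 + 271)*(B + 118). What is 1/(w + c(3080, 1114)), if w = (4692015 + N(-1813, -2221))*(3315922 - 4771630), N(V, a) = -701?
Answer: -1/6829184751902 ≈ -1.4643e-13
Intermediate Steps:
w = -6829183320312 (w = (4692015 - 701)*(3315922 - 4771630) = 4691314*(-1455708) = -6829183320312)
c(B, k) = -52864 + k - 448*B (c(B, k) = k - 448*(118 + B) = k + (-52864 - 448*B) = -52864 + k - 448*B)
1/(w + c(3080, 1114)) = 1/(-6829183320312 + (-52864 + 1114 - 448*3080)) = 1/(-6829183320312 + (-52864 + 1114 - 1379840)) = 1/(-6829183320312 - 1431590) = 1/(-6829184751902) = -1/6829184751902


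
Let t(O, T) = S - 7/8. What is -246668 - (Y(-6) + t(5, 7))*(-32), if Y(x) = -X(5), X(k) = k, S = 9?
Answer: -246568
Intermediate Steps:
Y(x) = -5 (Y(x) = -1*5 = -5)
t(O, T) = 65/8 (t(O, T) = 9 - 7/8 = 65/8)
-246668 - (Y(-6) + t(5, 7))*(-32) = -246668 - (-5 + 65/8)*(-32) = -246668 - 25*(-32)/8 = -246668 - 1*(-100) = -246668 + 100 = -246568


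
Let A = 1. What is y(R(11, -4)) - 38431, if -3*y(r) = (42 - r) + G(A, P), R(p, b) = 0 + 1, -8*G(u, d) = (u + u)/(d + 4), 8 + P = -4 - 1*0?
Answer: -3690689/96 ≈ -38445.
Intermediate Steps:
P = -12 (P = -8 + (-4 - 1*0) = -8 + (-4 + 0) = -8 - 4 = -12)
G(u, d) = -u/(4*(4 + d)) (G(u, d) = -(u + u)/(8*(d + 4)) = -2*u/(8*(4 + d)) = -u/(4*(4 + d)))
R(p, b) = 1
y(r) = -1345/96 + r/3 (y(r) = -((42 - r) - 1*1/(16 + 4*(-12)))/3 = -((42 - r) - 1*1/(16 - 48))/3 = -((42 - r) - 1*1/(-32))/3 = -((42 - r) - 1*1*(-1/32))/3 = -((42 - r) + 1/32)/3 = -(1345/32 - r)/3 = -1345/96 + r/3)
y(R(11, -4)) - 38431 = (-1345/96 + (⅓)*1) - 38431 = (-1345/96 + ⅓) - 38431 = -1313/96 - 38431 = -3690689/96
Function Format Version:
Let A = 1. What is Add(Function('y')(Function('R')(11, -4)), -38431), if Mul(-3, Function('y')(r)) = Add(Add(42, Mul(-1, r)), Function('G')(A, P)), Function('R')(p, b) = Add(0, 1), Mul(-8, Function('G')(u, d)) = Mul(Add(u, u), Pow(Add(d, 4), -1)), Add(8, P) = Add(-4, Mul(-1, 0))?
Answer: Rational(-3690689, 96) ≈ -38445.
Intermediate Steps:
P = -12 (P = Add(-8, Add(-4, Mul(-1, 0))) = Add(-8, Add(-4, 0)) = Add(-8, -4) = -12)
Function('G')(u, d) = Mul(Rational(-1, 4), u, Pow(Add(4, d), -1)) (Function('G')(u, d) = Mul(Rational(-1, 8), Mul(Add(u, u), Pow(Add(d, 4), -1))) = Mul(Rational(-1, 8), Mul(Mul(2, u), Pow(Add(4, d), -1))) = Mul(Rational(-1, 8), Mul(2, u, Pow(Add(4, d), -1))) = Mul(Rational(-1, 4), u, Pow(Add(4, d), -1)))
Function('R')(p, b) = 1
Function('y')(r) = Add(Rational(-1345, 96), Mul(Rational(1, 3), r)) (Function('y')(r) = Mul(Rational(-1, 3), Add(Add(42, Mul(-1, r)), Mul(-1, 1, Pow(Add(16, Mul(4, -12)), -1)))) = Mul(Rational(-1, 3), Add(Add(42, Mul(-1, r)), Mul(-1, 1, Pow(Add(16, -48), -1)))) = Mul(Rational(-1, 3), Add(Add(42, Mul(-1, r)), Mul(-1, 1, Pow(-32, -1)))) = Mul(Rational(-1, 3), Add(Add(42, Mul(-1, r)), Mul(-1, 1, Rational(-1, 32)))) = Mul(Rational(-1, 3), Add(Add(42, Mul(-1, r)), Rational(1, 32))) = Mul(Rational(-1, 3), Add(Rational(1345, 32), Mul(-1, r))) = Add(Rational(-1345, 96), Mul(Rational(1, 3), r)))
Add(Function('y')(Function('R')(11, -4)), -38431) = Add(Add(Rational(-1345, 96), Mul(Rational(1, 3), 1)), -38431) = Add(Add(Rational(-1345, 96), Rational(1, 3)), -38431) = Add(Rational(-1313, 96), -38431) = Rational(-3690689, 96)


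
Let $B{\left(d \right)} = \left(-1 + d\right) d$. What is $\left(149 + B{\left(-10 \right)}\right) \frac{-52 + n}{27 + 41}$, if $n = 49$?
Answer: $- \frac{777}{68} \approx -11.426$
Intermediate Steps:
$B{\left(d \right)} = d \left(-1 + d\right)$
$\left(149 + B{\left(-10 \right)}\right) \frac{-52 + n}{27 + 41} = \left(149 - 10 \left(-1 - 10\right)\right) \frac{-52 + 49}{27 + 41} = \left(149 - -110\right) \left(- \frac{3}{68}\right) = \left(149 + 110\right) \left(\left(-3\right) \frac{1}{68}\right) = 259 \left(- \frac{3}{68}\right) = - \frac{777}{68}$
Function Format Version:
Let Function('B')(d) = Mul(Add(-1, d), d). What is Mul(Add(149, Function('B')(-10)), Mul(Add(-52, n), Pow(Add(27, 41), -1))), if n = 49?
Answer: Rational(-777, 68) ≈ -11.426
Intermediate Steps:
Function('B')(d) = Mul(d, Add(-1, d))
Mul(Add(149, Function('B')(-10)), Mul(Add(-52, n), Pow(Add(27, 41), -1))) = Mul(Add(149, Mul(-10, Add(-1, -10))), Mul(Add(-52, 49), Pow(Add(27, 41), -1))) = Mul(Add(149, Mul(-10, -11)), Mul(-3, Pow(68, -1))) = Mul(Add(149, 110), Mul(-3, Rational(1, 68))) = Mul(259, Rational(-3, 68)) = Rational(-777, 68)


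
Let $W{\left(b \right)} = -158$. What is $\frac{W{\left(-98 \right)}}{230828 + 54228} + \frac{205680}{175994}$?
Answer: $\frac{14650627757}{12542036416} \approx 1.1681$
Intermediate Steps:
$\frac{W{\left(-98 \right)}}{230828 + 54228} + \frac{205680}{175994} = - \frac{158}{230828 + 54228} + \frac{205680}{175994} = - \frac{158}{285056} + 205680 \cdot \frac{1}{175994} = \left(-158\right) \frac{1}{285056} + \frac{102840}{87997} = - \frac{79}{142528} + \frac{102840}{87997} = \frac{14650627757}{12542036416}$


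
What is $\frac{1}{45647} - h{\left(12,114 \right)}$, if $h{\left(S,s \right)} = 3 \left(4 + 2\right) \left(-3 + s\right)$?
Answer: $- \frac{91202705}{45647} \approx -1998.0$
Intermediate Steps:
$h{\left(S,s \right)} = -54 + 18 s$ ($h{\left(S,s \right)} = 3 \cdot 6 \left(-3 + s\right) = 18 \left(-3 + s\right) = -54 + 18 s$)
$\frac{1}{45647} - h{\left(12,114 \right)} = \frac{1}{45647} - \left(-54 + 18 \cdot 114\right) = \frac{1}{45647} - \left(-54 + 2052\right) = \frac{1}{45647} - 1998 = - \frac{91202705}{45647}$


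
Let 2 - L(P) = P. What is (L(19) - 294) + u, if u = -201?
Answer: -512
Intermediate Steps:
L(P) = 2 - P
(L(19) - 294) + u = ((2 - 1*19) - 294) - 201 = ((2 - 19) - 294) - 201 = (-17 - 294) - 201 = -311 - 201 = -512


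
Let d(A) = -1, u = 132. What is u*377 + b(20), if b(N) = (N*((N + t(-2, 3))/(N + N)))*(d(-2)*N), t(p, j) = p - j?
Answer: 49614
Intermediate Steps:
b(N) = -N*(-5/2 + N/2) (b(N) = (N*((N + (-2 - 1*3))/(N + N)))*(-N) = (N*((N + (-2 - 3))/((2*N))))*(-N) = (N*((N - 5)*(1/(2*N))))*(-N) = (N*((-5 + N)*(1/(2*N))))*(-N) = (N*((-5 + N)/(2*N)))*(-N) = (-5/2 + N/2)*(-N) = -N*(-5/2 + N/2))
u*377 + b(20) = 132*377 + (1/2)*20*(5 - 1*20) = 49764 + (1/2)*20*(5 - 20) = 49764 + (1/2)*20*(-15) = 49764 - 150 = 49614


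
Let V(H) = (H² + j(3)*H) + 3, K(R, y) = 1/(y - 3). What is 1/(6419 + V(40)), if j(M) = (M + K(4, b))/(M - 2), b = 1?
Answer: 1/8122 ≈ 0.00012312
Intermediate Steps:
K(R, y) = 1/(-3 + y)
j(M) = (-½ + M)/(-2 + M) (j(M) = (M + 1/(-3 + 1))/(M - 2) = (M + 1/(-2))/(-2 + M) = (M - ½)/(-2 + M) = (-½ + M)/(-2 + M))
V(H) = 3 + H² + 5*H/2 (V(H) = (H² + ((-½ + 3)/(-2 + 3))*H) + 3 = (H² + ((5/2)/1)*H) + 3 = (H² + (1*(5/2))*H) + 3 = (H² + 5*H/2) + 3 = 3 + H² + 5*H/2)
1/(6419 + V(40)) = 1/(6419 + (3 + 40² + (5/2)*40)) = 1/(6419 + (3 + 1600 + 100)) = 1/(6419 + 1703) = 1/8122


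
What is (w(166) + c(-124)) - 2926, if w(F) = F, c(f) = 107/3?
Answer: -8173/3 ≈ -2724.3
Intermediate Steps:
c(f) = 107/3 (c(f) = 107*(⅓) = 107/3)
(w(166) + c(-124)) - 2926 = (166 + 107/3) - 2926 = 605/3 - 2926 = -8173/3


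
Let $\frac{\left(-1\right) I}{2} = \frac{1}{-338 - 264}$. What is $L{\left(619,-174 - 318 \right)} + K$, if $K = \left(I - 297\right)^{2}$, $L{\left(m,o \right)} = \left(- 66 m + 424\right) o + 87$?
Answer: $\frac{1810194754663}{90601} \approx 1.998 \cdot 10^{7}$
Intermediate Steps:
$L{\left(m,o \right)} = 87 + o \left(424 - 66 m\right)$ ($L{\left(m,o \right)} = \left(424 - 66 m\right) o + 87 = o \left(424 - 66 m\right) + 87 = 87 + o \left(424 - 66 m\right)$)
$I = \frac{1}{301}$ ($I = - \frac{2}{-338 - 264} = - \frac{2}{-602} = \left(-2\right) \left(- \frac{1}{602}\right) = \frac{1}{301} \approx 0.0033223$)
$K = \frac{7991644816}{90601}$ ($K = \left(\frac{1}{301} - 297\right)^{2} = \left(- \frac{89396}{301}\right)^{2} = \frac{7991644816}{90601} \approx 88207.0$)
$L{\left(619,-174 - 318 \right)} + K = \left(87 + 424 \left(-174 - 318\right) - 40854 \left(-174 - 318\right)\right) + \frac{7991644816}{90601} = \left(87 + 424 \left(-492\right) - 40854 \left(-492\right)\right) + \frac{7991644816}{90601} = \left(87 - 208608 + 20100168\right) + \frac{7991644816}{90601} = 19891647 + \frac{7991644816}{90601} = \frac{1810194754663}{90601}$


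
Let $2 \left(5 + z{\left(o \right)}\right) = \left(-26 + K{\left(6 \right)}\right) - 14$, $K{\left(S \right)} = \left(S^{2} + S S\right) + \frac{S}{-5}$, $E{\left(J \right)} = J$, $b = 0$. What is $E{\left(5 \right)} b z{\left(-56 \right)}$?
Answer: $0$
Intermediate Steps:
$K{\left(S \right)} = 2 S^{2} - \frac{S}{5}$ ($K{\left(S \right)} = \left(S^{2} + S^{2}\right) + S \left(- \frac{1}{5}\right) = 2 S^{2} - \frac{S}{5}$)
$z{\left(o \right)} = \frac{52}{5}$ ($z{\left(o \right)} = -5 + \frac{\left(-26 + \frac{1}{5} \cdot 6 \left(-1 + 10 \cdot 6\right)\right) - 14}{2} = -5 + \frac{\left(-26 + \frac{1}{5} \cdot 6 \left(-1 + 60\right)\right) - 14}{2} = -5 + \frac{\left(-26 + \frac{1}{5} \cdot 6 \cdot 59\right) - 14}{2} = -5 + \frac{\left(-26 + \frac{354}{5}\right) - 14}{2} = -5 + \frac{\frac{224}{5} - 14}{2} = -5 + \frac{1}{2} \cdot \frac{154}{5} = -5 + \frac{77}{5} = \frac{52}{5}$)
$E{\left(5 \right)} b z{\left(-56 \right)} = 5 \cdot 0 \cdot \frac{52}{5} = 0 \cdot \frac{52}{5} = 0$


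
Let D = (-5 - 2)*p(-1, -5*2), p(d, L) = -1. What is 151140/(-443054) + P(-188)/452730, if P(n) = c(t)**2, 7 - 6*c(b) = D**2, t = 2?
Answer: -34201951277/100291918710 ≈ -0.34102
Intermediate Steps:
D = 7 (D = (-5 - 2)*(-1) = -7*(-1) = 7)
c(b) = -7 (c(b) = 7/6 - 1/6*7**2 = 7/6 - 1/6*49 = 7/6 - 49/6 = -7)
P(n) = 49 (P(n) = (-7)**2 = 49)
151140/(-443054) + P(-188)/452730 = 151140/(-443054) + 49/452730 = 151140*(-1/443054) + 49*(1/452730) = -75570/221527 + 49/452730 = -34201951277/100291918710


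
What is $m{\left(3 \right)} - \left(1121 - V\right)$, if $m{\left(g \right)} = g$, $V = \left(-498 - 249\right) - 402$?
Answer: $-2267$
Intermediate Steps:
$V = -1149$ ($V = -747 - 402 = -1149$)
$m{\left(3 \right)} - \left(1121 - V\right) = 3 - \left(1121 - -1149\right) = 3 - \left(1121 + 1149\right) = 3 - 2270 = -2267$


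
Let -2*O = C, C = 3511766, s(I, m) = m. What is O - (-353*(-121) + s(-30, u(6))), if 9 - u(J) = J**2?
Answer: -1798569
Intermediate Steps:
u(J) = 9 - J**2
O = -1755883 (O = -1/2*3511766 = -1755883)
O - (-353*(-121) + s(-30, u(6))) = -1755883 - (-353*(-121) + (9 - 1*6**2)) = -1755883 - (42713 + (9 - 1*36)) = -1755883 - (42713 + (9 - 36)) = -1755883 - (42713 - 27) = -1755883 - 1*42686 = -1755883 - 42686 = -1798569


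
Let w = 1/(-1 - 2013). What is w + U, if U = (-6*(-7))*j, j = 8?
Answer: 676703/2014 ≈ 336.00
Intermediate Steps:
w = -1/2014 (w = 1/(-2014) = -1/2014 ≈ -0.00049652)
U = 336 (U = -6*(-7)*8 = 42*8 = 336)
w + U = -1/2014 + 336 = 676703/2014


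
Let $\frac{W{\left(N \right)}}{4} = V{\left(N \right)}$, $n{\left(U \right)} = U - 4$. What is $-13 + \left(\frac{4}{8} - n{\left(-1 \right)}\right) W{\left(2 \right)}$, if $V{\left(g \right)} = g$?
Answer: $31$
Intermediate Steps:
$n{\left(U \right)} = -4 + U$
$W{\left(N \right)} = 4 N$
$-13 + \left(\frac{4}{8} - n{\left(-1 \right)}\right) W{\left(2 \right)} = -13 + \left(\frac{4}{8} - \left(-4 - 1\right)\right) 4 \cdot 2 = -13 + \left(4 \cdot \frac{1}{8} - -5\right) 8 = -13 + \left(\frac{1}{2} + 5\right) 8 = -13 + \frac{11}{2} \cdot 8 = -13 + 44 = 31$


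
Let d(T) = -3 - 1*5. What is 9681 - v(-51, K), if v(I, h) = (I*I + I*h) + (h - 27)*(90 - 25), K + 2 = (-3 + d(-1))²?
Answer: 7169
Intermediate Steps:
d(T) = -8 (d(T) = -3 - 5 = -8)
K = 119 (K = -2 + (-3 - 8)² = -2 + (-11)² = -2 + 121 = 119)
v(I, h) = -1755 + I² + 65*h + I*h (v(I, h) = (I² + I*h) + (-27 + h)*65 = (I² + I*h) + (-1755 + 65*h) = -1755 + I² + 65*h + I*h)
9681 - v(-51, K) = 9681 - (-1755 + (-51)² + 65*119 - 51*119) = 9681 - (-1755 + 2601 + 7735 - 6069) = 9681 - 1*2512 = 9681 - 2512 = 7169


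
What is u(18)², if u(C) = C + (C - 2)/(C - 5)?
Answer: 62500/169 ≈ 369.82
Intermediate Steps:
u(C) = C + (-2 + C)/(-5 + C)
u(18)² = ((-2 + 18² - 4*18)/(-5 + 18))² = ((-2 + 324 - 72)/13)² = ((1/13)*250)² = (250/13)² = 62500/169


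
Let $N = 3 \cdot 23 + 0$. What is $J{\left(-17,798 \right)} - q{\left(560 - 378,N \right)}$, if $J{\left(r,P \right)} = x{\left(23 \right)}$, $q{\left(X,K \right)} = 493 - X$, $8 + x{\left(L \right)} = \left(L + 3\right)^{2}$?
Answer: $357$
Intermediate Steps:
$x{\left(L \right)} = -8 + \left(3 + L\right)^{2}$ ($x{\left(L \right)} = -8 + \left(L + 3\right)^{2} = -8 + \left(3 + L\right)^{2}$)
$N = 69$ ($N = 69 + 0 = 69$)
$J{\left(r,P \right)} = 668$ ($J{\left(r,P \right)} = -8 + \left(3 + 23\right)^{2} = -8 + 26^{2} = -8 + 676 = 668$)
$J{\left(-17,798 \right)} - q{\left(560 - 378,N \right)} = 668 - \left(493 - \left(560 - 378\right)\right) = 668 - \left(493 - 182\right) = 668 - 311 = 357$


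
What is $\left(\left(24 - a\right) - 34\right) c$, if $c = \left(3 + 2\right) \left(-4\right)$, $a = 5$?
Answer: $300$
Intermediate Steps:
$c = -20$ ($c = 5 \left(-4\right) = -20$)
$\left(\left(24 - a\right) - 34\right) c = \left(\left(24 - 5\right) - 34\right) \left(-20\right) = \left(19 - 34\right) \left(-20\right) = \left(-15\right) \left(-20\right) = 300$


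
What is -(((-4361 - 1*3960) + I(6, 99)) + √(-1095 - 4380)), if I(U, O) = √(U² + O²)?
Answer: 8321 - 3*√1093 - 5*I*√219 ≈ 8221.8 - 73.993*I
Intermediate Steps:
I(U, O) = √(O² + U²)
-(((-4361 - 1*3960) + I(6, 99)) + √(-1095 - 4380)) = -(((-4361 - 1*3960) + √(99² + 6²)) + √(-1095 - 4380)) = -(((-4361 - 3960) + √(9801 + 36)) + √(-5475)) = -((-8321 + √9837) + 5*I*√219) = -((-8321 + 3*√1093) + 5*I*√219) = -(-8321 + 3*√1093 + 5*I*√219) = 8321 - 3*√1093 - 5*I*√219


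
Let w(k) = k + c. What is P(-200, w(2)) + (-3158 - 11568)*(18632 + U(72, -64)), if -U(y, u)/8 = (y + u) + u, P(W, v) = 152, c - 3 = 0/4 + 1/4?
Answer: -280971928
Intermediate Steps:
c = 13/4 (c = 3 + (0/4 + 1/4) = 3 + (0*(¼) + 1*(¼)) = 3 + (0 + ¼) = 3 + ¼ = 13/4 ≈ 3.2500)
w(k) = 13/4 + k (w(k) = k + 13/4 = 13/4 + k)
U(y, u) = -16*u - 8*y (U(y, u) = -8*((y + u) + u) = -8*((u + y) + u) = -8*(y + 2*u) = -16*u - 8*y)
P(-200, w(2)) + (-3158 - 11568)*(18632 + U(72, -64)) = 152 + (-3158 - 11568)*(18632 + (-16*(-64) - 8*72)) = 152 - 14726*(18632 + (1024 - 576)) = 152 - 14726*(18632 + 448) = 152 - 14726*19080 = 152 - 280972080 = -280971928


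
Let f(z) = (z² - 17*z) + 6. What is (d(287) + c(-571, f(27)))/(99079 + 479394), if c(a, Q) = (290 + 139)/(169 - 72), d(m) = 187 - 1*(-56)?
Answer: 24000/56111881 ≈ 0.00042772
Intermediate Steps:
f(z) = 6 + z² - 17*z
d(m) = 243 (d(m) = 187 + 56 = 243)
c(a, Q) = 429/97
(d(287) + c(-571, f(27)))/(99079 + 479394) = (243 + 429/97)/(99079 + 479394) = (24000/97)/578473 = (24000/97)*(1/578473) = 24000/56111881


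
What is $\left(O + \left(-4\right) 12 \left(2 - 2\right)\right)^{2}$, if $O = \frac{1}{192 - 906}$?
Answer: $\frac{1}{509796} \approx 1.9616 \cdot 10^{-6}$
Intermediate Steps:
$O = - \frac{1}{714}$ ($O = \frac{1}{-714} = - \frac{1}{714} \approx -0.0014006$)
$\left(O + \left(-4\right) 12 \left(2 - 2\right)\right)^{2} = \left(- \frac{1}{714} + \left(-4\right) 12 \left(2 - 2\right)\right)^{2} = \left(- \frac{1}{714} - 0\right)^{2} = \left(- \frac{1}{714} + 0\right)^{2} = \left(- \frac{1}{714}\right)^{2} = \frac{1}{509796}$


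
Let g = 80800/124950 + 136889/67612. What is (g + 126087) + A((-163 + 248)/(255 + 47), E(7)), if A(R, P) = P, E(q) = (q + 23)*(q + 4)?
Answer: 21360169550399/168962388 ≈ 1.2642e+5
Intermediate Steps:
E(q) = (4 + q)*(23 + q) (E(q) = (23 + q)*(4 + q) = (4 + q)*(23 + q))
g = 451346603/168962388 (g = 80800*(1/124950) + 136889*(1/67612) = 1616/2499 + 136889/67612 = 451346603/168962388 ≈ 2.6713)
(g + 126087) + A((-163 + 248)/(255 + 47), E(7)) = (451346603/168962388 + 126087) + (92 + 7**2 + 27*7) = 21304411962359/168962388 + (92 + 49 + 189) = 21304411962359/168962388 + 330 = 21360169550399/168962388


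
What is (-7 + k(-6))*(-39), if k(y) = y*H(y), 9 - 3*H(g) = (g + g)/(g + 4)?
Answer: 507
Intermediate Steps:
H(g) = 3 - 2*g/(3*(4 + g)) (H(g) = 3 - (g + g)/(3*(g + 4)) = 3 - 2*g/(3*(4 + g)))
k(y) = y*(36 + 7*y)/(3*(4 + y)) (k(y) = y*((36 + 7*y)/(3*(4 + y))) = y*(36 + 7*y)/(3*(4 + y)))
(-7 + k(-6))*(-39) = (-7 + (1/3)*(-6)*(36 + 7*(-6))/(4 - 6))*(-39) = (-7 + (1/3)*(-6)*(36 - 42)/(-2))*(-39) = (-7 + (1/3)*(-6)*(-1/2)*(-6))*(-39) = (-7 - 6)*(-39) = -13*(-39) = 507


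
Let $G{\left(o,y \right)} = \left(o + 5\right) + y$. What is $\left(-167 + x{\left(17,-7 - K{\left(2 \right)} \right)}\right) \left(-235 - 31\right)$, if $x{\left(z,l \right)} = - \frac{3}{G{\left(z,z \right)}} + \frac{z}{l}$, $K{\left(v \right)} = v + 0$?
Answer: $\frac{5258554}{117} \approx 44945.0$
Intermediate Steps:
$K{\left(v \right)} = v$
$G{\left(o,y \right)} = 5 + o + y$ ($G{\left(o,y \right)} = \left(5 + o\right) + y = 5 + o + y$)
$x{\left(z,l \right)} = - \frac{3}{5 + 2 z} + \frac{z}{l}$ ($x{\left(z,l \right)} = - \frac{3}{5 + z + z} + \frac{z}{l} = - \frac{3}{5 + 2 z} + \frac{z}{l}$)
$\left(-167 + x{\left(17,-7 - K{\left(2 \right)} \right)}\right) \left(-235 - 31\right) = \left(-167 - \left(- \frac{17}{-7 - 2} + \frac{3}{5 + 2 \cdot 17}\right)\right) \left(-235 - 31\right) = \left(-167 - \left(- \frac{17}{-7 - 2} + \frac{3}{5 + 34}\right)\right) \left(-266\right) = \left(-167 + \left(- \frac{3}{39} + \frac{17}{-9}\right)\right) \left(-266\right) = \left(-167 + \left(\left(-3\right) \frac{1}{39} + 17 \left(- \frac{1}{9}\right)\right)\right) \left(-266\right) = \left(-167 - \frac{230}{117}\right) \left(-266\right) = \left(- \frac{19769}{117}\right) \left(-266\right) = \frac{5258554}{117}$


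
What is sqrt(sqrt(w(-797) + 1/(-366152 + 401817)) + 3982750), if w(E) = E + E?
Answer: sqrt(5066027034118750 + 35665*I*sqrt(2027555570985))/35665 ≈ 1995.7 + 0.010003*I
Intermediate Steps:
w(E) = 2*E
sqrt(sqrt(w(-797) + 1/(-366152 + 401817)) + 3982750) = sqrt(sqrt(2*(-797) + 1/(-366152 + 401817)) + 3982750) = sqrt(sqrt(-1594 + 1/35665) + 3982750) = sqrt(sqrt(-56850009/35665) + 3982750) = sqrt(I*sqrt(2027555570985)/35665 + 3982750) = sqrt(3982750 + I*sqrt(2027555570985)/35665)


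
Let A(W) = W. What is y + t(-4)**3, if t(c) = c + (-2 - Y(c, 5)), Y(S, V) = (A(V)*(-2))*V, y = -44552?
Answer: 40632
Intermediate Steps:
Y(S, V) = -2*V**2 (Y(S, V) = (V*(-2))*V = (-2*V)*V = -2*V**2)
t(c) = 48 + c (t(c) = c + (-2 - (-2)*5**2) = c + (-2 - (-2)*25) = c + (-2 - 1*(-50)) = c + (-2 + 50) = c + 48 = 48 + c)
y + t(-4)**3 = -44552 + (48 - 4)**3 = -44552 + 44**3 = -44552 + 85184 = 40632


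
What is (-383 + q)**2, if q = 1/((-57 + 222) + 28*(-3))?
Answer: 962364484/6561 ≈ 1.4668e+5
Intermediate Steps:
q = 1/81 (q = 1/(165 - 84) = 1/81 ≈ 0.012346)
(-383 + q)**2 = (-383 + 1/81)**2 = (-31022/81)**2 = 962364484/6561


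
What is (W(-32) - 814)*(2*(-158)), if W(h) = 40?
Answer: 244584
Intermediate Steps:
(W(-32) - 814)*(2*(-158)) = (40 - 814)*(2*(-158)) = -774*(-316) = 244584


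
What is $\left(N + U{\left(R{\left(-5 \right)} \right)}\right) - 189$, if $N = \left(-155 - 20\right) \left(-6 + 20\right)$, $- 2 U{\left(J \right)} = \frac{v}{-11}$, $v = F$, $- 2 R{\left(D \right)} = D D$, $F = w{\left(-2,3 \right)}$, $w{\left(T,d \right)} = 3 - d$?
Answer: $-2639$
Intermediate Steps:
$F = 0$ ($F = 3 - 3 = 0$)
$R{\left(D \right)} = - \frac{D^{2}}{2}$ ($R{\left(D \right)} = - \frac{D D}{2} = - \frac{D^{2}}{2}$)
$v = 0$
$U{\left(J \right)} = 0$ ($U{\left(J \right)} = - \frac{0 \frac{1}{-11}}{2} = - \frac{0 \left(- \frac{1}{11}\right)}{2} = \left(- \frac{1}{2}\right) 0 = 0$)
$N = -2450$ ($N = \left(-175\right) 14 = -2450$)
$\left(N + U{\left(R{\left(-5 \right)} \right)}\right) - 189 = \left(-2450 + 0\right) - 189 = -2450 - 189 = -2639$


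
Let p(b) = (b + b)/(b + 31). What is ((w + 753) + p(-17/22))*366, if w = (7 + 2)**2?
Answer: 202974816/665 ≈ 3.0523e+5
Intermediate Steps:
w = 81 (w = 9**2 = 81)
p(b) = 2*b/(31 + b) (p(b) = (2*b)/(31 + b) = 2*b/(31 + b))
((w + 753) + p(-17/22))*366 = ((81 + 753) + 2*(-17/22)/(31 - 17/22))*366 = (834 + 2*(-17*1/22)/(31 - 17*1/22))*366 = (834 + 2*(-17/22)/(31 - 17/22))*366 = (834 + 2*(-17/22)/(665/22))*366 = (834 + 2*(-17/22)*(22/665))*366 = (834 - 34/665)*366 = (554576/665)*366 = 202974816/665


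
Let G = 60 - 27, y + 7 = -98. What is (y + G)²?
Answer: 5184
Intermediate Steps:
y = -105 (y = -7 - 98 = -105)
G = 33
(y + G)² = (-105 + 33)² = (-72)² = 5184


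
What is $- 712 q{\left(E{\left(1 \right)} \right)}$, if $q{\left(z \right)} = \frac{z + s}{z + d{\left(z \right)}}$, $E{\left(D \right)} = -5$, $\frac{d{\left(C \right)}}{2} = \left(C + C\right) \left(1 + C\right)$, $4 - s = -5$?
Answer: $- \frac{2848}{75} \approx -37.973$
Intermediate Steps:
$s = 9$ ($s = 4 - -5 = 4 + 5 = 9$)
$d{\left(C \right)} = 4 C \left(1 + C\right)$ ($d{\left(C \right)} = 2 \left(C + C\right) \left(1 + C\right) = 2 \cdot 2 C \left(1 + C\right) = 4 C \left(1 + C\right)$)
$q{\left(z \right)} = \frac{9 + z}{z + 4 z \left(1 + z\right)}$ ($q{\left(z \right)} = \frac{z + 9}{z + 4 z \left(1 + z\right)} = \frac{9 + z}{z + 4 z \left(1 + z\right)}$)
$- 712 q{\left(E{\left(1 \right)} \right)} = - 712 \frac{9 - 5}{\left(-5\right) \left(5 + 4 \left(-5\right)\right)} = - 712 \left(\left(- \frac{1}{5}\right) \frac{1}{5 - 20} \cdot 4\right) = - 712 \left(\left(- \frac{1}{5}\right) \frac{1}{-15} \cdot 4\right) = - 712 \left(\left(- \frac{1}{5}\right) \left(- \frac{1}{15}\right) 4\right) = \left(-712\right) \frac{4}{75} = - \frac{2848}{75}$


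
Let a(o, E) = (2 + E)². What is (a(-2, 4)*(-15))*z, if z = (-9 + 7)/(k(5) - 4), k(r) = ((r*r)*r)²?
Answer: 360/5207 ≈ 0.069138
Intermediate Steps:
k(r) = r⁶ (k(r) = (r²*r)² = (r³)² = r⁶)
z = -2/15621 (z = (-9 + 7)/(5⁶ - 4) = -2/(15625 - 4) = -2/15621 ≈ -0.00012803)
(a(-2, 4)*(-15))*z = ((2 + 4)²*(-15))*(-2/15621) = (6²*(-15))*(-2/15621) = (36*(-15))*(-2/15621) = -540*(-2/15621) = 360/5207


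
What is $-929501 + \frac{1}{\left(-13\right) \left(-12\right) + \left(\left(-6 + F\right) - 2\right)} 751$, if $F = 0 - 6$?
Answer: $- \frac{131988391}{142} \approx -9.295 \cdot 10^{5}$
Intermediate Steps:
$F = -6$ ($F = 0 - 6 = -6$)
$-929501 + \frac{1}{\left(-13\right) \left(-12\right) + \left(\left(-6 + F\right) - 2\right)} 751 = -929501 + \frac{1}{\left(-13\right) \left(-12\right) - 14} \cdot 751 = -929501 + \frac{1}{156 - 14} \cdot 751 = -929501 + \frac{1}{142} \cdot 751 = -929501 + \frac{751}{142} = - \frac{131988391}{142}$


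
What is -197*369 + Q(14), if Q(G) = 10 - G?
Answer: -72697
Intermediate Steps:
-197*369 + Q(14) = -197*369 + (10 - 1*14) = -72693 + (10 - 14) = -72693 - 4 = -72697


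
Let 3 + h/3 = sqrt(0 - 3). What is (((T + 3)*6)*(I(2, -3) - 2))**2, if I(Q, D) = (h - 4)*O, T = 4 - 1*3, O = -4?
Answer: 1191168 - 691200*I*sqrt(3) ≈ 1.1912e+6 - 1.1972e+6*I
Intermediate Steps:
T = 1 (T = 4 - 3 = 1)
h = -9 + 3*I*sqrt(3) (h = -9 + 3*sqrt(0 - 3) = -9 + 3*sqrt(-3) = -9 + 3*(I*sqrt(3)) = -9 + 3*I*sqrt(3) ≈ -9.0 + 5.1962*I)
I(Q, D) = 52 - 12*I*sqrt(3) (I(Q, D) = ((-9 + 3*I*sqrt(3)) - 4)*(-4) = (-13 + 3*I*sqrt(3))*(-4) = 52 - 12*I*sqrt(3))
(((T + 3)*6)*(I(2, -3) - 2))**2 = (((1 + 3)*6)*((52 - 12*I*sqrt(3)) - 2))**2 = ((4*6)*(50 - 12*I*sqrt(3)))**2 = (24*(50 - 12*I*sqrt(3)))**2 = (1200 - 288*I*sqrt(3))**2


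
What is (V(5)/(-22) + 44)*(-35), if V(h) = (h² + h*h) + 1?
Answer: -32095/22 ≈ -1458.9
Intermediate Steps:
V(h) = 1 + 2*h² (V(h) = (h² + h²) + 1 = 2*h² + 1 = 1 + 2*h²)
(V(5)/(-22) + 44)*(-35) = ((1 + 2*5²)/(-22) + 44)*(-35) = ((1 + 2*25)*(-1/22) + 44)*(-35) = ((1 + 50)*(-1/22) + 44)*(-35) = (51*(-1/22) + 44)*(-35) = (-51/22 + 44)*(-35) = (917/22)*(-35) = -32095/22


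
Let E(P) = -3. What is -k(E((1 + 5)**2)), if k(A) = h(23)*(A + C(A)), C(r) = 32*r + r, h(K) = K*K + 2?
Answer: 54162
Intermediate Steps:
h(K) = 2 + K**2 (h(K) = K**2 + 2 = 2 + K**2)
C(r) = 33*r
k(A) = 18054*A (k(A) = (2 + 23**2)*(A + 33*A) = (2 + 529)*(34*A) = 531*(34*A) = 18054*A)
-k(E((1 + 5)**2)) = -18054*(-3) = -1*(-54162) = 54162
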